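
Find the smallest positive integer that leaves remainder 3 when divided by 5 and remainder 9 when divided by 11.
M = 5 × 11 = 55. M₁ = 11, y₁ ≡ 1 (mod 5). M₂ = 5, y₂ ≡ 9 (mod 11). n = 3×11×1 + 9×5×9 ≡ 53 (mod 55). The smallest positive such number is 53.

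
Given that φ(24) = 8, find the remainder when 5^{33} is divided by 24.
By Euler: 5^{8} ≡ 1 (mod 24) since gcd(5, 24) = 1. 33 = 4×8 + 1. So 5^{33} ≡ 5^{1} ≡ 5 (mod 24)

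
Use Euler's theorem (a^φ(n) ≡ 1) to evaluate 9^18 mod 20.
By Euler: 9^{8} ≡ 1 (mod 20) since gcd(9, 20) = 1. 18 = 2×8 + 2. So 9^{18} ≡ 9^{2} ≡ 1 (mod 20)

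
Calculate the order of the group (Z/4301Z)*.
3520

Prime factorization: 4301 = 11 × 17 × 23
Using the formula φ(n) = n × Π(1 - 1/p) for each prime factor p:
φ(4301) = 4301 × (1 - 1/11) × (1 - 1/17) × (1 - 1/23)
φ(4301) = 3520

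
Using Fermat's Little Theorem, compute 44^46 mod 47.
By Fermat's Little Theorem, 44^{46} ≡ 1 (mod 47) since 47 is prime and gcd(44, 47) = 1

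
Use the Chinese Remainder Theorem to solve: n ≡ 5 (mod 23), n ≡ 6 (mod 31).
626

Using the Chinese Remainder Theorem:
M = product of moduli = 713
For equation 1: M_1 = 31, 31 ≡ 8 (mod 23), inverse of 31 mod 23 is 3 (check: 8 × 3 = 24 ≡ 1 (mod 23))
For equation 2: M_2 = 23, 23 ≡ 23 (mod 31), inverse of 23 mod 31 is 27 (check: 23 × 27 = 621 ≡ 1 (mod 31))
Combine: n ≡ Σ r_i×M_i×(M_i⁻¹ mod m_i) = 5×31×3 + 6×23×27 = 465 + 3726 = 4191
4191 mod 713 = 626
n ≡ 626 (mod 713)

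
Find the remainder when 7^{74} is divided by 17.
By Fermat: 7^{16} ≡ 1 (mod 17). 74 = 4×16 + 10. So 7^{74} ≡ 7^{10} ≡ 2 (mod 17)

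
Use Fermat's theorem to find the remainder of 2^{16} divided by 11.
9

By Fermat's Little Theorem, a^(p-1) ≡ 1 (mod p) for prime p and gcd(a, p) = 1
Here p = 11, so 2^10 ≡ 1 (mod 11)
We can reduce the exponent: 16 mod 10 = 6
So 2^16 ≡ 2^6 (mod 11)
Computing: 2^6 mod 11 = 9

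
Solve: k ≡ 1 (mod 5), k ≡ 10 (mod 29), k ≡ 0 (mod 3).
M = 5 × 29 × 3 = 435. M₁ = 87, y₁ ≡ 3 (mod 5). M₂ = 15, y₂ ≡ 2 (mod 29). M₃ = 145, y₃ ≡ 1 (mod 3). k = 1×87×3 + 10×15×2 + 0×145×1 ≡ 126 (mod 435)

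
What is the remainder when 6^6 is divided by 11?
6 = 4 + 2 (binary 110). Repeated squaring mod 11: 6^1 ≡ 6; 6^2 ≡ 6² = 36 ≡ 3; 6^4 ≡ 3² = 9 ≡ 9. Multiply: 6^6 = 6^4 × 6^2 ≡ 9 × 3 (mod 11): 9 × 3 = 27 ≡ 5. So 6^6 ≡ 5 (mod 11).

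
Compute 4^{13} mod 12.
4

Using successive squaring:
Binary expansion of 13: 1101
Powers of 4 mod 12 (each is the square of the previous):
  4^1 ≡ 4 (mod 12)
  4^2 ≡ 4² = 16 ≡ 4 (mod 12)
  4^4 ≡ 4² = 16 ≡ 4 (mod 12)
  4^8 ≡ 4² = 16 ≡ 4 (mod 12)
13 = 8 + 4 + 1, so 4^13 = 4^8 × 4^4 × 4^1 ≡ 4 × 4 × 4 (mod 12)
Multiplying step by step:
  4 × 4 = 16 ≡ 4 (mod 12)
  4 × 4 = 16 ≡ 4 (mod 12)
Result: 4^13 ≡ 4 (mod 12)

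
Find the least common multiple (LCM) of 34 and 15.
510

First find GCD(34, 15) using the Euclidean algorithm:
34 = 2 × 15 + 4
15 = 3 × 4 + 3
4 = 1 × 3 + 1
3 = 3 × 1 + 0
GCD(34, 15) = 1

LCM formula: LCM(a, b) = (a × b) / GCD(a, b)
LCM(34, 15) = (34 × 15) / 1
LCM(34, 15) = 510 / 1
LCM(34, 15) = 510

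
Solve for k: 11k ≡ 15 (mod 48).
45

Since gcd(11, 48) = 1 divides 15, a solution exists.
Multiply both sides by the inverse of 11 mod 48:
  11^(-1) mod 48 = 35
  x ≡ 35 × 15 ≡ 525 ≡ 45 (mod 48)
Verification: 11 × 45 = 495 = 10 × 48 + 15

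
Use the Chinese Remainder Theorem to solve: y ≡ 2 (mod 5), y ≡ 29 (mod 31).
M = 5 × 31 = 155. M₁ = 31, y₁ ≡ 1 (mod 5). M₂ = 5, y₂ ≡ 25 (mod 31). y = 2×31×1 + 29×5×25 ≡ 122 (mod 155)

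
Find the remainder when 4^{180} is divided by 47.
By Fermat: 4^{46} ≡ 1 (mod 47). 180 = 3×46 + 42. So 4^{180} ≡ 4^{42} ≡ 9 (mod 47)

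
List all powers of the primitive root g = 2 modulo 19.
g^1, g^2, ..., g^{18} mod 19: {2, 4, 8, 16, 13, 7, 14, 9, 18, 17, 15, 11, 3, 6, 12, 5, 10, 1}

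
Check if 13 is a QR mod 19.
By Euler's criterion: 13^{9} ≡ 18 (mod 19). Since this equals -1 (≡ 18), 13 is not a QR.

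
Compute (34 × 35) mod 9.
2

(34 × 35) = 1190
1190 mod 9 = 2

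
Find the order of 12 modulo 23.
Powers of 12 mod 23: 12^1≡12, 12^2≡6, 12^3≡3, 12^4≡13, 12^5≡18, 12^6≡9, 12^7≡16, 12^8≡8, 12^9≡4, 12^10≡2, 12^11≡1. Order = 11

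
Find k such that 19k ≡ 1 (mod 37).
19^(-1) ≡ 2 (mod 37). Verification: 19 × 2 = 38 ≡ 1 (mod 37)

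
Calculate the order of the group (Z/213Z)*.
140

Prime factorization: 213 = 3 × 71
Using the formula φ(n) = n × Π(1 - 1/p) for each prime factor p:
φ(213) = 213 × (1 - 1/3) × (1 - 1/71)
φ(213) = 140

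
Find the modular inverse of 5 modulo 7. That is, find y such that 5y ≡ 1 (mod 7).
3

Using Extended Euclidean Algorithm:
gcd(5, 7) = 1
Bezout coefficients: 5 × 3 + 7 × -2 = 1
So 5 × 3 ≡ 1 (mod 7)
The inverse is 3 mod 7 = 3
Verification: 5 × 3 = 15 = 2 × 7 + 1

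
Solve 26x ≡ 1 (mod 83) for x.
16

Using Extended Euclidean Algorithm:
gcd(26, 83) = 1
Bezout coefficients: 26 × 16 + 83 × -5 = 1
So 26 × 16 ≡ 1 (mod 83)
The inverse is 16 mod 83 = 16
Verification: 26 × 16 = 416 = 5 × 83 + 1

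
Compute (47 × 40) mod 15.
5

(47 × 40) = 1880
1880 mod 15 = 5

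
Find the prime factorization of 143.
11 × 13

Divide by primes starting from smallest:
143 ÷ 11 = 13
13 ÷ 13 = 1

143 = 11 × 13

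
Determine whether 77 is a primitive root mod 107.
p - 1 = 106 has prime divisors 2, 53. Check 77^(106/q) mod 107 for each: 77^(106/2) = 77^53 ≡ 106, 77^(106/53) = 77^2 ≡ 44 (mod 107). None of these is 1, so 77 has order 106 = φ(107), so it is a primitive root mod 107.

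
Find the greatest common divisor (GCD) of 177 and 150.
3

Using the Euclidean algorithm:
177 = 1 × 150 + 27
150 = 5 × 27 + 15
27 = 1 × 15 + 12
15 = 1 × 12 + 3
12 = 4 × 3 + 0

GCD(177, 150) = 3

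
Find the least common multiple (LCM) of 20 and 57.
1140

First find GCD(20, 57) using the Euclidean algorithm:
20 = 0 × 57 + 20
57 = 2 × 20 + 17
20 = 1 × 17 + 3
17 = 5 × 3 + 2
3 = 1 × 2 + 1
2 = 2 × 1 + 0
GCD(20, 57) = 1

LCM formula: LCM(a, b) = (a × b) / GCD(a, b)
LCM(20, 57) = (20 × 57) / 1
LCM(20, 57) = 1140 / 1
LCM(20, 57) = 1140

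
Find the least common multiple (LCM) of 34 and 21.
714

First find GCD(34, 21) using the Euclidean algorithm:
34 = 1 × 21 + 13
21 = 1 × 13 + 8
13 = 1 × 8 + 5
8 = 1 × 5 + 3
5 = 1 × 3 + 2
3 = 1 × 2 + 1
2 = 2 × 1 + 0
GCD(34, 21) = 1

LCM formula: LCM(a, b) = (a × b) / GCD(a, b)
LCM(34, 21) = (34 × 21) / 1
LCM(34, 21) = 714 / 1
LCM(34, 21) = 714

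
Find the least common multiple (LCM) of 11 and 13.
143

First find GCD(11, 13) using the Euclidean algorithm:
11 = 0 × 13 + 11
13 = 1 × 11 + 2
11 = 5 × 2 + 1
2 = 2 × 1 + 0
GCD(11, 13) = 1

LCM formula: LCM(a, b) = (a × b) / GCD(a, b)
LCM(11, 13) = (11 × 13) / 1
LCM(11, 13) = 143 / 1
LCM(11, 13) = 143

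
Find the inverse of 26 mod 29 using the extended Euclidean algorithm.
Extended GCD: 26(-10) + 29(9) = 1. So 26^(-1) ≡ 19 ≡ 19 (mod 29). Verify: 26 × 19 = 494 ≡ 1 (mod 29)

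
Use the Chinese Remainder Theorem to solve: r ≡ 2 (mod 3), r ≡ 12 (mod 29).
M = 3 × 29 = 87. M₁ = 29, y₁ ≡ 2 (mod 3). M₂ = 3, y₂ ≡ 10 (mod 29). r = 2×29×2 + 12×3×10 ≡ 41 (mod 87)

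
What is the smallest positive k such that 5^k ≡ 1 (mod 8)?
Powers of 5 mod 8: 5^1≡5, 5^2≡1. Order = 2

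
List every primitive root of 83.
Primitive roots mod 83: {2, 5, 6, 8, 13, 14, 15, 18, 19, 20, 22, 24, 32, 34, 35, 39, 42, 43, 45, 46, 47, 50, 52, 53, 54, 55, 56, 57, 58, 60, 62, 66, 67, 71, 72, 73, 74, 76, 79, 80}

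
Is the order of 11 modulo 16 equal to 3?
No, the actual order is 4, not 3.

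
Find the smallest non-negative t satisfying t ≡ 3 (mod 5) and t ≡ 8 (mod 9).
M = 5 × 9 = 45. M₁ = 9, y₁ ≡ 4 (mod 5). M₂ = 5, y₂ ≡ 2 (mod 9). t = 3×9×4 + 8×5×2 ≡ 8 (mod 45)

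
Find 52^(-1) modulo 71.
56

Using Extended Euclidean Algorithm:
gcd(52, 71) = 1
Bezout coefficients: 52 × -15 + 71 × 11 = 1
So 52 × -15 ≡ 1 (mod 71)
The inverse is -15 mod 71 = 56
Verification: 52 × 56 = 2912 = 41 × 71 + 1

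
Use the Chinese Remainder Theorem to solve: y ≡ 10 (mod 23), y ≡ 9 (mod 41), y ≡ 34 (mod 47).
39984

Using the Chinese Remainder Theorem:
M = product of moduli = 44321
For equation 1: M_1 = 1927, 1927 ≡ 18 (mod 23), inverse of 1927 mod 23 is 9 (check: 18 × 9 = 162 ≡ 1 (mod 23))
For equation 2: M_2 = 1081, 1081 ≡ 15 (mod 41), inverse of 1081 mod 41 is 11 (check: 15 × 11 = 165 ≡ 1 (mod 41))
For equation 3: M_3 = 943, 943 ≡ 3 (mod 47), inverse of 943 mod 47 is 16 (check: 3 × 16 = 48 ≡ 1 (mod 47))
Combine: y ≡ Σ r_i×M_i×(M_i⁻¹ mod m_i) = 10×1927×9 + 9×1081×11 + 34×943×16 = 173430 + 107019 + 512992 = 793441
793441 mod 44321 = 39984
y ≡ 39984 (mod 44321)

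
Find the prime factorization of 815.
5 × 163

Divide by primes starting from smallest:
815 ÷ 5 = 163
163 ÷ 163 = 1

815 = 5 × 163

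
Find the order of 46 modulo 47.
Powers of 46 mod 47: 46^1≡46, 46^2≡1. Order = 2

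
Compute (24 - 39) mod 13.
11

(24 - 39) = -15
-15 mod 13 = 11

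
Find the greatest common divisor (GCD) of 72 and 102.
6

Using the Euclidean algorithm:
72 = 0 × 102 + 72
102 = 1 × 72 + 30
72 = 2 × 30 + 12
30 = 2 × 12 + 6
12 = 2 × 6 + 0

GCD(72, 102) = 6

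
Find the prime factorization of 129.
3 × 43

Divide by primes starting from smallest:
129 ÷ 3 = 43
43 ÷ 43 = 1

129 = 3 × 43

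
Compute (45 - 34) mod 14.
11

(45 - 34) = 11
11 mod 14 = 11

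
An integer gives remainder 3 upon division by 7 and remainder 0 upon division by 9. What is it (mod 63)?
M = 7 × 9 = 63. M₁ = 9, y₁ ≡ 4 (mod 7). M₂ = 7, y₂ ≡ 4 (mod 9). y = 3×9×4 + 0×7×4 ≡ 45 (mod 63). The smallest positive such number is 45.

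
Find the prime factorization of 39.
3 × 13

Divide by primes starting from smallest:
39 ÷ 3 = 13
13 ÷ 13 = 1

39 = 3 × 13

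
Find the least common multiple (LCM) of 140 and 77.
1540

First find GCD(140, 77) using the Euclidean algorithm:
140 = 1 × 77 + 63
77 = 1 × 63 + 14
63 = 4 × 14 + 7
14 = 2 × 7 + 0
GCD(140, 77) = 7

LCM formula: LCM(a, b) = (a × b) / GCD(a, b)
LCM(140, 77) = (140 × 77) / 7
LCM(140, 77) = 10780 / 7
LCM(140, 77) = 1540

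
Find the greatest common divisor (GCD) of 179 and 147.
1

Using the Euclidean algorithm:
179 = 1 × 147 + 32
147 = 4 × 32 + 19
32 = 1 × 19 + 13
19 = 1 × 13 + 6
13 = 2 × 6 + 1
6 = 6 × 1 + 0

GCD(179, 147) = 1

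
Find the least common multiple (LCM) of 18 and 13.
234

First find GCD(18, 13) using the Euclidean algorithm:
18 = 1 × 13 + 5
13 = 2 × 5 + 3
5 = 1 × 3 + 2
3 = 1 × 2 + 1
2 = 2 × 1 + 0
GCD(18, 13) = 1

LCM formula: LCM(a, b) = (a × b) / GCD(a, b)
LCM(18, 13) = (18 × 13) / 1
LCM(18, 13) = 234 / 1
LCM(18, 13) = 234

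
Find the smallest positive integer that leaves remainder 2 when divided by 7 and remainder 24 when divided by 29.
M = 7 × 29 = 203. M₁ = 29, y₁ ≡ 1 (mod 7). M₂ = 7, y₂ ≡ 25 (mod 29). r = 2×29×1 + 24×7×25 ≡ 198 (mod 203). The smallest positive such number is 198.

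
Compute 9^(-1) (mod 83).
37

Using Extended Euclidean Algorithm:
gcd(9, 83) = 1
Bezout coefficients: 9 × 37 + 83 × -4 = 1
So 9 × 37 ≡ 1 (mod 83)
The inverse is 37 mod 83 = 37
Verification: 9 × 37 = 333 = 4 × 83 + 1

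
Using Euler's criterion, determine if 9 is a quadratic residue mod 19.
By Euler's criterion: 9^{9} ≡ 1 (mod 19). Since this equals 1, 9 is a QR.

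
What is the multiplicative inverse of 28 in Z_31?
28^(-1) ≡ 10 (mod 31). Verification: 28 × 10 = 280 ≡ 1 (mod 31)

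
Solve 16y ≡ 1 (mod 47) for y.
3

Using Extended Euclidean Algorithm:
gcd(16, 47) = 1
Bezout coefficients: 16 × 3 + 47 × -1 = 1
So 16 × 3 ≡ 1 (mod 47)
The inverse is 3 mod 47 = 3
Verification: 16 × 3 = 48 = 1 × 47 + 1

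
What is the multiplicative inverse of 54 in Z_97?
9

Using Extended Euclidean Algorithm:
gcd(54, 97) = 1
Bezout coefficients: 54 × 9 + 97 × -5 = 1
So 54 × 9 ≡ 1 (mod 97)
The inverse is 9 mod 97 = 9
Verification: 54 × 9 = 486 = 5 × 97 + 1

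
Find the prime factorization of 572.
2^2 × 11 × 13

Divide by primes starting from smallest:
572 ÷ 2 = 286
286 ÷ 2 = 143
143 ÷ 11 = 13
13 ÷ 13 = 1

572 = 2^2 × 11 × 13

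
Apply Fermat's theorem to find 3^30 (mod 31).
By Fermat's Little Theorem, 3^{30} ≡ 1 (mod 31) since 31 is prime and gcd(3, 31) = 1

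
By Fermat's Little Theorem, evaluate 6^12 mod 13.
By Fermat's Little Theorem, 6^{12} ≡ 1 (mod 13) since 13 is prime and gcd(6, 13) = 1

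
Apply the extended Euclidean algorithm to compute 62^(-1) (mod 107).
Extended GCD: 62(19) + 107(-11) = 1. So 62^(-1) ≡ 19 ≡ 19 (mod 107). Verify: 62 × 19 = 1178 ≡ 1 (mod 107)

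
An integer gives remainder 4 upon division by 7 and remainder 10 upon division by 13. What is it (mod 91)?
M = 7 × 13 = 91. M₁ = 13, y₁ ≡ 6 (mod 7). M₂ = 7, y₂ ≡ 2 (mod 13). y = 4×13×6 + 10×7×2 ≡ 88 (mod 91). The smallest positive such number is 88.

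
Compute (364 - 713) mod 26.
15

(364 - 713) = -349
-349 mod 26 = 15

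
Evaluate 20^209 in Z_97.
Using Fermat: 20^{96} ≡ 1 (mod 97). 209 ≡ 17 (mod 96). So 20^{209} ≡ 20^{17} ≡ 77 (mod 97)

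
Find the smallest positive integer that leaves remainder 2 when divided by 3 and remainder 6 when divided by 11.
M = 3 × 11 = 33. M₁ = 11, y₁ ≡ 2 (mod 3). M₂ = 3, y₂ ≡ 4 (mod 11). r = 2×11×2 + 6×3×4 ≡ 17 (mod 33). The smallest positive such number is 17.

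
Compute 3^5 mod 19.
5 = 4 + 1 (binary 101). Repeated squaring mod 19: 3^1 ≡ 3; 3^2 ≡ 3² = 9 ≡ 9; 3^4 ≡ 9² = 81 ≡ 5. Multiply: 3^5 = 3^4 × 3^1 ≡ 5 × 3 (mod 19): 5 × 3 = 15 ≡ 15. So 3^5 ≡ 15 (mod 19).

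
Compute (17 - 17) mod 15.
0

(17 - 17) = 0
0 mod 15 = 0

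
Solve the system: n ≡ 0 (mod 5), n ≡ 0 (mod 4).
M = 5 × 4 = 20. M₁ = 4, y₁ ≡ 4 (mod 5). M₂ = 5, y₂ ≡ 1 (mod 4). n = 0×4×4 + 0×5×1 ≡ 0 (mod 20)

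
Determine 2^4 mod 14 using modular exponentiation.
4 = 4 (binary 100). Repeated squaring mod 14: 2^1 ≡ 2; 2^2 ≡ 2² = 4 ≡ 4; 2^4 ≡ 4² = 16 ≡ 2. So 2^4 ≡ 2 (mod 14).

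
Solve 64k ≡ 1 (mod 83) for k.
48

Using Extended Euclidean Algorithm:
gcd(64, 83) = 1
Bezout coefficients: 64 × -35 + 83 × 27 = 1
So 64 × -35 ≡ 1 (mod 83)
The inverse is -35 mod 83 = 48
Verification: 64 × 48 = 3072 = 37 × 83 + 1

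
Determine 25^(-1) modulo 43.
25^(-1) ≡ 31 (mod 43). Verification: 25 × 31 = 775 ≡ 1 (mod 43)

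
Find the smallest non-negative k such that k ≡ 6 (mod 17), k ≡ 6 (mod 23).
6

Using the Chinese Remainder Theorem:
M = product of moduli = 391
For equation 1: M_1 = 23, 23 ≡ 6 (mod 17), inverse of 23 mod 17 is 3 (check: 6 × 3 = 18 ≡ 1 (mod 17))
For equation 2: M_2 = 17, 17 ≡ 17 (mod 23), inverse of 17 mod 23 is 19 (check: 17 × 19 = 323 ≡ 1 (mod 23))
Combine: k ≡ Σ r_i×M_i×(M_i⁻¹ mod m_i) = 6×23×3 + 6×17×19 = 414 + 1938 = 2352
2352 mod 391 = 6
k ≡ 6 (mod 391)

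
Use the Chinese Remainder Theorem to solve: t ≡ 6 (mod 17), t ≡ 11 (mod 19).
M = 17 × 19 = 323. M₁ = 19, y₁ ≡ 9 (mod 17). M₂ = 17, y₂ ≡ 9 (mod 19). t = 6×19×9 + 11×17×9 ≡ 125 (mod 323)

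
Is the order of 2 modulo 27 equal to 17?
No, the actual order is 18, not 17.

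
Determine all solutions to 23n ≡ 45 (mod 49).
19

Since gcd(23, 49) = 1 divides 45, a solution exists.
Multiply both sides by the inverse of 23 mod 49:
  23^(-1) mod 49 = 32
  x ≡ 32 × 45 ≡ 1440 ≡ 19 (mod 49)
Verification: 23 × 19 = 437 = 8 × 49 + 45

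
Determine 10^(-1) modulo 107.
10^(-1) ≡ 75 (mod 107). Verification: 10 × 75 = 750 ≡ 1 (mod 107)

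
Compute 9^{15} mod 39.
27

Using successive squaring:
Binary expansion of 15: 1111
Powers of 9 mod 39 (each is the square of the previous):
  9^1 ≡ 9 (mod 39)
  9^2 ≡ 9² = 81 ≡ 3 (mod 39)
  9^4 ≡ 3² = 9 ≡ 9 (mod 39)
  9^8 ≡ 9² = 81 ≡ 3 (mod 39)
15 = 8 + 4 + 2 + 1, so 9^15 = 9^8 × 9^4 × 9^2 × 9^1 ≡ 3 × 9 × 3 × 9 (mod 39)
Multiplying step by step:
  3 × 9 = 27 ≡ 27 (mod 39)
  27 × 3 = 81 ≡ 3 (mod 39)
  3 × 9 = 27 ≡ 27 (mod 39)
Result: 9^15 ≡ 27 (mod 39)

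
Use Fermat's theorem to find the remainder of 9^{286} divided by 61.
9

By Fermat's Little Theorem, a^(p-1) ≡ 1 (mod p) for prime p and gcd(a, p) = 1
Here p = 61, so 9^60 ≡ 1 (mod 61)
We can reduce the exponent: 286 mod 60 = 46
So 9^286 ≡ 9^46 (mod 61)
Computing: 9^46 mod 61 = 9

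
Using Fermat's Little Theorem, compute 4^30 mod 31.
By Fermat's Little Theorem, 4^{30} ≡ 1 (mod 31) since 31 is prime and gcd(4, 31) = 1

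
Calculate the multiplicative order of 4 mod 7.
Powers of 4 mod 7: 4^1≡4, 4^2≡2, 4^3≡1. Order = 3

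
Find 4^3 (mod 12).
3 = 2 + 1 (binary 11). Repeated squaring mod 12: 4^1 ≡ 4; 4^2 ≡ 4² = 16 ≡ 4. Multiply: 4^3 = 4^2 × 4^1 ≡ 4 × 4 (mod 12): 4 × 4 = 16 ≡ 4. So 4^3 ≡ 4 (mod 12).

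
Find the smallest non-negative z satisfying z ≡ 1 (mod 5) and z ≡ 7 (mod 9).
M = 5 × 9 = 45. M₁ = 9, y₁ ≡ 4 (mod 5). M₂ = 5, y₂ ≡ 2 (mod 9). z = 1×9×4 + 7×5×2 ≡ 16 (mod 45)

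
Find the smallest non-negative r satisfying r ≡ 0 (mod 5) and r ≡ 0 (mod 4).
M = 5 × 4 = 20. M₁ = 4, y₁ ≡ 4 (mod 5). M₂ = 5, y₂ ≡ 1 (mod 4). r = 0×4×4 + 0×5×1 ≡ 0 (mod 20)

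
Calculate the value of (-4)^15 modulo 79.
Using repeated squaring. (-4) ≡ 75 (mod 79). 15 = 8 + 4 + 2 + 1 (binary 1111). Repeated squaring mod 79: 75^1 ≡ 75; 75^2 ≡ 75² = 5625 ≡ 16; 75^4 ≡ 16² = 256 ≡ 19; 75^8 ≡ 19² = 361 ≡ 45. Multiply: (-4)^15 ≡ 75^8 × 75^4 × 75^2 × 75^1 ≡ 45 × 19 × 16 × 75 (mod 79): 45 × 19 = 855 ≡ 65; 65 × 16 = 1040 ≡ 13; 13 × 75 = 975 ≡ 27. So (-4)^15 ≡ 27 (mod 79).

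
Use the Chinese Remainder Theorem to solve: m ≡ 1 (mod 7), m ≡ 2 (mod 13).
M = 7 × 13 = 91. M₁ = 13, y₁ ≡ 6 (mod 7). M₂ = 7, y₂ ≡ 2 (mod 13). m = 1×13×6 + 2×7×2 ≡ 15 (mod 91)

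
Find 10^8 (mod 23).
8 = 8 (binary 1000). Repeated squaring mod 23: 10^1 ≡ 10; 10^2 ≡ 10² = 100 ≡ 8; 10^4 ≡ 8² = 64 ≡ 18; 10^8 ≡ 18² = 324 ≡ 2. So 10^8 ≡ 2 (mod 23).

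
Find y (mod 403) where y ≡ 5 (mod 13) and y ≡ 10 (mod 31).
M = 13 × 31 = 403. M₁ = 31, y₁ ≡ 8 (mod 13). M₂ = 13, y₂ ≡ 12 (mod 31). y = 5×31×8 + 10×13×12 ≡ 382 (mod 403)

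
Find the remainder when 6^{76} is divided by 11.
By Fermat: 6^{10} ≡ 1 (mod 11). 76 = 7×10 + 6. So 6^{76} ≡ 6^{6} ≡ 5 (mod 11)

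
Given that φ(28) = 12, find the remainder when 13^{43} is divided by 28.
By Euler: 13^{12} ≡ 1 (mod 28) since gcd(13, 28) = 1. 43 = 3×12 + 7. So 13^{43} ≡ 13^{7} ≡ 13 (mod 28)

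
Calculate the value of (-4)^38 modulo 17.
Using Fermat: (-4)^{16} ≡ 1 (mod 17). 38 ≡ 6 (mod 16). So (-4)^{38} ≡ (-4)^{6} ≡ 16 (mod 17)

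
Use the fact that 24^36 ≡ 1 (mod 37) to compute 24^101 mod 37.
By Fermat: 24^{36} ≡ 1 (mod 37). 101 = 2×36 + 29. So 24^{101} ≡ 24^{29} ≡ 15 (mod 37)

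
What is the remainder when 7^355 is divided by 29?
Using Fermat: 7^{28} ≡ 1 (mod 29). 355 ≡ 19 (mod 28). So 7^{355} ≡ 7^{19} ≡ 16 (mod 29)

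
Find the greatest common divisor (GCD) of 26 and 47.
1

Using the Euclidean algorithm:
26 = 0 × 47 + 26
47 = 1 × 26 + 21
26 = 1 × 21 + 5
21 = 4 × 5 + 1
5 = 5 × 1 + 0

GCD(26, 47) = 1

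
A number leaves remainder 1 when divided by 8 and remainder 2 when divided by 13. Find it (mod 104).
M = 8 × 13 = 104. M₁ = 13, y₁ ≡ 5 (mod 8). M₂ = 8, y₂ ≡ 5 (mod 13). m = 1×13×5 + 2×8×5 ≡ 41 (mod 104)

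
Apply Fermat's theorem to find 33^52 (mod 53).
By Fermat's Little Theorem, 33^{52} ≡ 1 (mod 53) since 53 is prime and gcd(33, 53) = 1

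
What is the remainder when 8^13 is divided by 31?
Using repeated squaring. 13 = 8 + 4 + 1 (binary 1101). Repeated squaring mod 31: 8^1 ≡ 8; 8^2 ≡ 8² = 64 ≡ 2; 8^4 ≡ 2² = 4 ≡ 4; 8^8 ≡ 4² = 16 ≡ 16. Multiply: 8^13 = 8^8 × 8^4 × 8^1 ≡ 16 × 4 × 8 (mod 31): 16 × 4 = 64 ≡ 2; 2 × 8 = 16 ≡ 16. So 8^13 ≡ 16 (mod 31).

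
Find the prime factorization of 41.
41

Divide by primes starting from smallest:
41 ÷ 41 = 1

41 = 41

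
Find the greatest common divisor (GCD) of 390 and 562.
2

Using the Euclidean algorithm:
390 = 0 × 562 + 390
562 = 1 × 390 + 172
390 = 2 × 172 + 46
172 = 3 × 46 + 34
46 = 1 × 34 + 12
34 = 2 × 12 + 10
12 = 1 × 10 + 2
10 = 5 × 2 + 0

GCD(390, 562) = 2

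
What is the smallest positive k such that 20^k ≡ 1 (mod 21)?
Powers of 20 mod 21: 20^1≡20, 20^2≡1. Order = 2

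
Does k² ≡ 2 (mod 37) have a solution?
By Euler's criterion: 2^{18} ≡ 36 (mod 37). Since this equals -1 (≡ 36), 2 is not a QR.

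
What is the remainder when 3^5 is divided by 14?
5 = 4 + 1 (binary 101). Repeated squaring mod 14: 3^1 ≡ 3; 3^2 ≡ 3² = 9 ≡ 9; 3^4 ≡ 9² = 81 ≡ 11. Multiply: 3^5 = 3^4 × 3^1 ≡ 11 × 3 (mod 14): 11 × 3 = 33 ≡ 5. So 3^5 ≡ 5 (mod 14).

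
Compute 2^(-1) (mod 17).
2^(-1) ≡ 9 (mod 17). Verification: 2 × 9 = 18 ≡ 1 (mod 17)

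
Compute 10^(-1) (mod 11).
10

Using Extended Euclidean Algorithm:
gcd(10, 11) = 1
Bezout coefficients: 10 × -1 + 11 × 1 = 1
So 10 × -1 ≡ 1 (mod 11)
The inverse is -1 mod 11 = 10
Verification: 10 × 10 = 100 = 9 × 11 + 1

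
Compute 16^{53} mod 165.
136

Using successive squaring:
Binary expansion of 53: 110101
Powers of 16 mod 165 (each is the square of the previous):
  16^1 ≡ 16 (mod 165)
  16^2 ≡ 16² = 256 ≡ 91 (mod 165)
  16^4 ≡ 91² = 8281 ≡ 31 (mod 165)
  16^8 ≡ 31² = 961 ≡ 136 (mod 165)
  16^16 ≡ 136² = 18496 ≡ 16 (mod 165)
  16^32 ≡ 16² = 256 ≡ 91 (mod 165)
53 = 32 + 16 + 4 + 1, so 16^53 = 16^32 × 16^16 × 16^4 × 16^1 ≡ 91 × 16 × 31 × 16 (mod 165)
Multiplying step by step:
  91 × 16 = 1456 ≡ 136 (mod 165)
  136 × 31 = 4216 ≡ 91 (mod 165)
  91 × 16 = 1456 ≡ 136 (mod 165)
Result: 16^53 ≡ 136 (mod 165)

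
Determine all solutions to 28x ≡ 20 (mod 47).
41

Since gcd(28, 47) = 1 divides 20, a solution exists.
Multiply both sides by the inverse of 28 mod 47:
  28^(-1) mod 47 = 42
  x ≡ 42 × 20 ≡ 840 ≡ 41 (mod 47)
Verification: 28 × 41 = 1148 = 24 × 47 + 20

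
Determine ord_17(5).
Powers of 5 mod 17: 5^1≡5, 5^2≡8, 5^3≡6, 5^4≡13, 5^5≡14, 5^6≡2, 5^7≡10, 5^8≡16, 5^9≡12, 5^10≡9, 5^11≡11, 5^12≡4, 5^13≡3, 5^14≡15, 5^15≡7, 5^16≡1. Order = 16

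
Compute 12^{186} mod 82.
46

Using successive squaring:
Binary expansion of 186: 10111010
Powers of 12 mod 82 (each is the square of the previous):
  12^1 ≡ 12 (mod 82)
  12^2 ≡ 12² = 144 ≡ 62 (mod 82)
  12^4 ≡ 62² = 3844 ≡ 72 (mod 82)
  12^8 ≡ 72² = 5184 ≡ 18 (mod 82)
  12^16 ≡ 18² = 324 ≡ 78 (mod 82)
  12^32 ≡ 78² = 6084 ≡ 16 (mod 82)
  12^64 ≡ 16² = 256 ≡ 10 (mod 82)
  12^128 ≡ 10² = 100 ≡ 18 (mod 82)
186 = 128 + 32 + 16 + 8 + 2, so 12^186 = 12^128 × 12^32 × 12^16 × 12^8 × 12^2 ≡ 18 × 16 × 78 × 18 × 62 (mod 82)
Multiplying step by step:
  18 × 16 = 288 ≡ 42 (mod 82)
  42 × 78 = 3276 ≡ 78 (mod 82)
  78 × 18 = 1404 ≡ 10 (mod 82)
  10 × 62 = 620 ≡ 46 (mod 82)
Result: 12^186 ≡ 46 (mod 82)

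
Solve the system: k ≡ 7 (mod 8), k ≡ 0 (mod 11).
M = 8 × 11 = 88. M₁ = 11, y₁ ≡ 3 (mod 8). M₂ = 8, y₂ ≡ 7 (mod 11). k = 7×11×3 + 0×8×7 ≡ 55 (mod 88)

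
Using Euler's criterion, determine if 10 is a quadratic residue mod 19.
By Euler's criterion: 10^{9} ≡ 18 (mod 19). Since this equals -1 (≡ 18), 10 is not a QR.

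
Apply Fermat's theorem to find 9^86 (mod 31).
By Fermat: 9^{30} ≡ 1 (mod 31). 86 = 2×30 + 26. So 9^{86} ≡ 9^{26} ≡ 14 (mod 31)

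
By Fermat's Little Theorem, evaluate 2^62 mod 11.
By Fermat: 2^{10} ≡ 1 (mod 11). 62 = 6×10 + 2. So 2^{62} ≡ 2^{2} ≡ 4 (mod 11)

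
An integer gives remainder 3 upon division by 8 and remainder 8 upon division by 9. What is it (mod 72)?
M = 8 × 9 = 72. M₁ = 9, y₁ ≡ 1 (mod 8). M₂ = 8, y₂ ≡ 8 (mod 9). t = 3×9×1 + 8×8×8 ≡ 35 (mod 72). The smallest positive such number is 35.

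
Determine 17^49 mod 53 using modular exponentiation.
Using repeated squaring. 49 = 32 + 16 + 1 (binary 110001). Repeated squaring mod 53: 17^1 ≡ 17; 17^2 ≡ 17² = 289 ≡ 24; 17^4 ≡ 24² = 576 ≡ 46; 17^8 ≡ 46² = 2116 ≡ 49; 17^16 ≡ 49² = 2401 ≡ 16; 17^32 ≡ 16² = 256 ≡ 44. Multiply: 17^49 = 17^32 × 17^16 × 17^1 ≡ 44 × 16 × 17 (mod 53): 44 × 16 = 704 ≡ 15; 15 × 17 = 255 ≡ 43. So 17^49 ≡ 43 (mod 53).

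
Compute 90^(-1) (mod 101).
55

Using Extended Euclidean Algorithm:
gcd(90, 101) = 1
Bezout coefficients: 90 × -46 + 101 × 41 = 1
So 90 × -46 ≡ 1 (mod 101)
The inverse is -46 mod 101 = 55
Verification: 90 × 55 = 4950 = 49 × 101 + 1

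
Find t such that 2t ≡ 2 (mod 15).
1

Since gcd(2, 15) = 1 divides 2, a solution exists.
Multiply both sides by the inverse of 2 mod 15:
  2^(-1) mod 15 = 8
  x ≡ 8 × 2 ≡ 16 ≡ 1 (mod 15)
Verification: 2 × 1 = 2 = 0 × 15 + 2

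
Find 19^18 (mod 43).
Using repeated squaring. 18 = 16 + 2 (binary 10010). Repeated squaring mod 43: 19^1 ≡ 19; 19^2 ≡ 19² = 361 ≡ 17; 19^4 ≡ 17² = 289 ≡ 31; 19^8 ≡ 31² = 961 ≡ 15; 19^16 ≡ 15² = 225 ≡ 10. Multiply: 19^18 = 19^16 × 19^2 ≡ 10 × 17 (mod 43): 10 × 17 = 170 ≡ 41. So 19^18 ≡ 41 (mod 43).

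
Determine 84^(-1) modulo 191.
84^(-1) ≡ 166 (mod 191). Verification: 84 × 166 = 13944 ≡ 1 (mod 191)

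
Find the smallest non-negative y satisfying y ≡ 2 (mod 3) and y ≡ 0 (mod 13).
M = 3 × 13 = 39. M₁ = 13, y₁ ≡ 1 (mod 3). M₂ = 3, y₂ ≡ 9 (mod 13). y = 2×13×1 + 0×3×9 ≡ 26 (mod 39)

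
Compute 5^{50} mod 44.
1

Using successive squaring:
Binary expansion of 50: 110010
Powers of 5 mod 44 (each is the square of the previous):
  5^1 ≡ 5 (mod 44)
  5^2 ≡ 5² = 25 ≡ 25 (mod 44)
  5^4 ≡ 25² = 625 ≡ 9 (mod 44)
  5^8 ≡ 9² = 81 ≡ 37 (mod 44)
  5^16 ≡ 37² = 1369 ≡ 5 (mod 44)
  5^32 ≡ 5² = 25 ≡ 25 (mod 44)
50 = 32 + 16 + 2, so 5^50 = 5^32 × 5^16 × 5^2 ≡ 25 × 5 × 25 (mod 44)
Multiplying step by step:
  25 × 5 = 125 ≡ 37 (mod 44)
  37 × 25 = 925 ≡ 1 (mod 44)
Result: 5^50 ≡ 1 (mod 44)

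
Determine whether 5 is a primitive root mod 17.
p - 1 = 16 has prime divisors 2. Check 5^(16/q) mod 17 for each: 5^(16/2) = 5^8 ≡ 16 (mod 17). None of these is 1, so 5 has order 16 = φ(17), so it is a primitive root mod 17.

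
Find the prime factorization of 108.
2^2 × 3^3

Divide by primes starting from smallest:
108 ÷ 2 = 54
54 ÷ 2 = 27
27 ÷ 3 = 9
9 ÷ 3 = 3
3 ÷ 3 = 1

108 = 2^2 × 3^3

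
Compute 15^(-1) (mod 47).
22

Using Extended Euclidean Algorithm:
gcd(15, 47) = 1
Bezout coefficients: 15 × 22 + 47 × -7 = 1
So 15 × 22 ≡ 1 (mod 47)
The inverse is 22 mod 47 = 22
Verification: 15 × 22 = 330 = 7 × 47 + 1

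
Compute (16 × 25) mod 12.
4

(16 × 25) = 400
400 mod 12 = 4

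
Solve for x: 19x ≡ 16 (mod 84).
76

Since gcd(19, 84) = 1 divides 16, a solution exists.
Multiply both sides by the inverse of 19 mod 84:
  19^(-1) mod 84 = 31
  x ≡ 31 × 16 ≡ 496 ≡ 76 (mod 84)
Verification: 19 × 76 = 1444 = 17 × 84 + 16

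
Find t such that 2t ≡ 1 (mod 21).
11

Since gcd(2, 21) = 1 divides 1, a solution exists.
Multiply both sides by the inverse of 2 mod 21:
  2^(-1) mod 21 = 11
  x ≡ 11 × 1 ≡ 11 ≡ 11 (mod 21)
Verification: 2 × 11 = 22 = 1 × 21 + 1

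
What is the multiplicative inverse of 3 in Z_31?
21

Using Extended Euclidean Algorithm:
gcd(3, 31) = 1
Bezout coefficients: 3 × -10 + 31 × 1 = 1
So 3 × -10 ≡ 1 (mod 31)
The inverse is -10 mod 31 = 21
Verification: 3 × 21 = 63 = 2 × 31 + 1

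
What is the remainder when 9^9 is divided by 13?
9 = 8 + 1 (binary 1001). Repeated squaring mod 13: 9^1 ≡ 9; 9^2 ≡ 9² = 81 ≡ 3; 9^4 ≡ 3² = 9 ≡ 9; 9^8 ≡ 9² = 81 ≡ 3. Multiply: 9^9 = 9^8 × 9^1 ≡ 3 × 9 (mod 13): 3 × 9 = 27 ≡ 1. So 9^9 ≡ 1 (mod 13).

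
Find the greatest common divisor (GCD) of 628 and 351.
1

Using the Euclidean algorithm:
628 = 1 × 351 + 277
351 = 1 × 277 + 74
277 = 3 × 74 + 55
74 = 1 × 55 + 19
55 = 2 × 19 + 17
19 = 1 × 17 + 2
17 = 8 × 2 + 1
2 = 2 × 1 + 0

GCD(628, 351) = 1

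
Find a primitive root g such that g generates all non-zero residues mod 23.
p - 1 = 22 has prime divisors 2, 11. h is a primitive root mod 23 iff h^(22/q) ≢ 1 (mod 23) for each such q.
h = 2: 2^11 ≡ 1, 2^2 ≡ 4 (mod 23); 2^11 ≡ 1, so not a primitive root.
h = 3: 3^11 ≡ 1, 3^2 ≡ 9 (mod 23); 3^11 ≡ 1, so not a primitive root.
h = 4: 4^11 ≡ 1, 4^2 ≡ 16 (mod 23); 4^11 ≡ 1, so not a primitive root.
h = 5: 5^11 ≡ 22, 5^2 ≡ 2 (mod 23); none is 1, so 5 has order 22 and is a primitive root.
The smallest primitive root mod 23 is g = 5.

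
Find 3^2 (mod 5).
2 = 2 (binary 10). Repeated squaring mod 5: 3^1 ≡ 3; 3^2 ≡ 3² = 9 ≡ 4. So 3^2 ≡ 4 (mod 5).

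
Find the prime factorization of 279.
3^2 × 31

Divide by primes starting from smallest:
279 ÷ 3 = 93
93 ÷ 3 = 31
31 ÷ 31 = 1

279 = 3^2 × 31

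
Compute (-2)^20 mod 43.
Using repeated squaring. (-2) ≡ 41 (mod 43). 20 = 16 + 4 (binary 10100). Repeated squaring mod 43: 41^1 ≡ 41; 41^2 ≡ 41² = 1681 ≡ 4; 41^4 ≡ 4² = 16 ≡ 16; 41^8 ≡ 16² = 256 ≡ 41; 41^16 ≡ 41² = 1681 ≡ 4. Multiply: (-2)^20 ≡ 41^16 × 41^4 ≡ 4 × 16 (mod 43): 4 × 16 = 64 ≡ 21. So (-2)^20 ≡ 21 (mod 43).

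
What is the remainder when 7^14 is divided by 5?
Using Fermat: 7^{4} ≡ 1 (mod 5). 14 ≡ 2 (mod 4). So 7^{14} ≡ 7^{2} ≡ 4 (mod 5)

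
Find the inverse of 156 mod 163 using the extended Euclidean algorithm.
Extended GCD: 156(-70) + 163(67) = 1. So 156^(-1) ≡ 93 ≡ 93 (mod 163). Verify: 156 × 93 = 14508 ≡ 1 (mod 163)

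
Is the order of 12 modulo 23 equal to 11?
Yes, ord_23(12) = 11.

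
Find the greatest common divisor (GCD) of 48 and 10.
2

Using the Euclidean algorithm:
48 = 4 × 10 + 8
10 = 1 × 8 + 2
8 = 4 × 2 + 0

GCD(48, 10) = 2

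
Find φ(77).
60

Prime factorization: 77 = 7 × 11
Using the formula φ(n) = n × Π(1 - 1/p) for each prime factor p:
φ(77) = 77 × (1 - 1/7) × (1 - 1/11)
φ(77) = 60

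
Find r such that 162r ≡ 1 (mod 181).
162^(-1) ≡ 19 (mod 181). Verification: 162 × 19 = 3078 ≡ 1 (mod 181)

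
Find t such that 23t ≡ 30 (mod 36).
6

Since gcd(23, 36) = 1 divides 30, a solution exists.
Multiply both sides by the inverse of 23 mod 36:
  23^(-1) mod 36 = 11
  x ≡ 11 × 30 ≡ 330 ≡ 6 (mod 36)
Verification: 23 × 6 = 138 = 3 × 36 + 30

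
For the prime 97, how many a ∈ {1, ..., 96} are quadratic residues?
For prime 97, there are (p-1)/2 = (97-1)/2 = 48 quadratic residues (excluding 0).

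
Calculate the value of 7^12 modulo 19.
Using repeated squaring. 12 = 8 + 4 (binary 1100). Repeated squaring mod 19: 7^1 ≡ 7; 7^2 ≡ 7² = 49 ≡ 11; 7^4 ≡ 11² = 121 ≡ 7; 7^8 ≡ 7² = 49 ≡ 11. Multiply: 7^12 = 7^8 × 7^4 ≡ 11 × 7 (mod 19): 11 × 7 = 77 ≡ 1. So 7^12 ≡ 1 (mod 19).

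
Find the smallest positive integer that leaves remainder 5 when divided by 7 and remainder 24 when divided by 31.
M = 7 × 31 = 217. M₁ = 31, y₁ ≡ 5 (mod 7). M₂ = 7, y₂ ≡ 9 (mod 31). t = 5×31×5 + 24×7×9 ≡ 117 (mod 217). The smallest positive such number is 117.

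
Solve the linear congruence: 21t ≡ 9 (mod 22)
13

Since gcd(21, 22) = 1 divides 9, a solution exists.
Multiply both sides by the inverse of 21 mod 22:
  21^(-1) mod 22 = 21
  x ≡ 21 × 9 ≡ 189 ≡ 13 (mod 22)
Verification: 21 × 13 = 273 = 12 × 22 + 9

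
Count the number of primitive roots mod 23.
Number of primitive roots mod 23 = φ(22) = 10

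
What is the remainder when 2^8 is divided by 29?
8 = 8 (binary 1000). Repeated squaring mod 29: 2^1 ≡ 2; 2^2 ≡ 2² = 4 ≡ 4; 2^4 ≡ 4² = 16 ≡ 16; 2^8 ≡ 16² = 256 ≡ 24. So 2^8 ≡ 24 (mod 29).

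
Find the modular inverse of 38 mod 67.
38^(-1) ≡ 30 (mod 67). Verification: 38 × 30 = 1140 ≡ 1 (mod 67)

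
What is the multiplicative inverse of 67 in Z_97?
67^(-1) ≡ 42 (mod 97). Verification: 67 × 42 = 2814 ≡ 1 (mod 97)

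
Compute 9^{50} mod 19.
16

Using successive squaring:
Binary expansion of 50: 110010
Powers of 9 mod 19 (each is the square of the previous):
  9^1 ≡ 9 (mod 19)
  9^2 ≡ 9² = 81 ≡ 5 (mod 19)
  9^4 ≡ 5² = 25 ≡ 6 (mod 19)
  9^8 ≡ 6² = 36 ≡ 17 (mod 19)
  9^16 ≡ 17² = 289 ≡ 4 (mod 19)
  9^32 ≡ 4² = 16 ≡ 16 (mod 19)
50 = 32 + 16 + 2, so 9^50 = 9^32 × 9^16 × 9^2 ≡ 16 × 4 × 5 (mod 19)
Multiplying step by step:
  16 × 4 = 64 ≡ 7 (mod 19)
  7 × 5 = 35 ≡ 16 (mod 19)
Result: 9^50 ≡ 16 (mod 19)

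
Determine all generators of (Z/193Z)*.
Primitive roots mod 193: {5, 10, 15, 17, 19, 22, 26, 30, 34, 37, 38, 40, 41, 44, 45, 47, 51, 52, 53, 57, 58, 61, 66, 70, 73, 77, 78, 79, 80, 82, 90, 91, 102, 103, 111, 113, 114, 115, 116, 120, 123, 127, 132, 135, 136, 140, 141, 142, 146, 148, 149, 152, 153, 155, 156, 159, 163, 167, 171, 174, 176, 178, 183, 188}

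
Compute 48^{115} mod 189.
27

Using successive squaring:
Binary expansion of 115: 1110011
Powers of 48 mod 189 (each is the square of the previous):
  48^1 ≡ 48 (mod 189)
  48^2 ≡ 48² = 2304 ≡ 36 (mod 189)
  48^4 ≡ 36² = 1296 ≡ 162 (mod 189)
  48^8 ≡ 162² = 26244 ≡ 162 (mod 189)
  48^16 ≡ 162² = 26244 ≡ 162 (mod 189)
  48^32 ≡ 162² = 26244 ≡ 162 (mod 189)
  48^64 ≡ 162² = 26244 ≡ 162 (mod 189)
115 = 64 + 32 + 16 + 2 + 1, so 48^115 = 48^64 × 48^32 × 48^16 × 48^2 × 48^1 ≡ 162 × 162 × 162 × 36 × 48 (mod 189)
Multiplying step by step:
  162 × 162 = 26244 ≡ 162 (mod 189)
  162 × 162 = 26244 ≡ 162 (mod 189)
  162 × 36 = 5832 ≡ 162 (mod 189)
  162 × 48 = 7776 ≡ 27 (mod 189)
Result: 48^115 ≡ 27 (mod 189)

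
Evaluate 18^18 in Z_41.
Using repeated squaring. 18 = 16 + 2 (binary 10010). Repeated squaring mod 41: 18^1 ≡ 18; 18^2 ≡ 18² = 324 ≡ 37; 18^4 ≡ 37² = 1369 ≡ 16; 18^8 ≡ 16² = 256 ≡ 10; 18^16 ≡ 10² = 100 ≡ 18. Multiply: 18^18 = 18^16 × 18^2 ≡ 18 × 37 (mod 41): 18 × 37 = 666 ≡ 10. So 18^18 ≡ 10 (mod 41).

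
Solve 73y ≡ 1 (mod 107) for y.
22

Using Extended Euclidean Algorithm:
gcd(73, 107) = 1
Bezout coefficients: 73 × 22 + 107 × -15 = 1
So 73 × 22 ≡ 1 (mod 107)
The inverse is 22 mod 107 = 22
Verification: 73 × 22 = 1606 = 15 × 107 + 1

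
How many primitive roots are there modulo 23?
Number of primitive roots mod 23 = φ(22) = 10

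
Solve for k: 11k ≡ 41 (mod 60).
31

Since gcd(11, 60) = 1 divides 41, a solution exists.
Multiply both sides by the inverse of 11 mod 60:
  11^(-1) mod 60 = 11
  x ≡ 11 × 41 ≡ 451 ≡ 31 (mod 60)
Verification: 11 × 31 = 341 = 5 × 60 + 41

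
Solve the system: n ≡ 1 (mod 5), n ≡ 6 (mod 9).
M = 5 × 9 = 45. M₁ = 9, y₁ ≡ 4 (mod 5). M₂ = 5, y₂ ≡ 2 (mod 9). n = 1×9×4 + 6×5×2 ≡ 6 (mod 45)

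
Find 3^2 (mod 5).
2 = 2 (binary 10). Repeated squaring mod 5: 3^1 ≡ 3; 3^2 ≡ 3² = 9 ≡ 4. So 3^2 ≡ 4 (mod 5).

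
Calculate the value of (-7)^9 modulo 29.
(-7) ≡ 22 (mod 29). 9 = 8 + 1 (binary 1001). Repeated squaring mod 29: 22^1 ≡ 22; 22^2 ≡ 22² = 484 ≡ 20; 22^4 ≡ 20² = 400 ≡ 23; 22^8 ≡ 23² = 529 ≡ 7. Multiply: (-7)^9 ≡ 22^8 × 22^1 ≡ 7 × 22 (mod 29): 7 × 22 = 154 ≡ 9. So (-7)^9 ≡ 9 (mod 29).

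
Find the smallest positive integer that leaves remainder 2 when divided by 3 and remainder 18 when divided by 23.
M = 3 × 23 = 69. M₁ = 23, y₁ ≡ 2 (mod 3). M₂ = 3, y₂ ≡ 8 (mod 23). n = 2×23×2 + 18×3×8 ≡ 41 (mod 69). The smallest positive such number is 41.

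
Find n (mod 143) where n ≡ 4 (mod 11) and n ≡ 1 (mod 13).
M = 11 × 13 = 143. M₁ = 13, y₁ ≡ 6 (mod 11). M₂ = 11, y₂ ≡ 6 (mod 13). n = 4×13×6 + 1×11×6 ≡ 92 (mod 143)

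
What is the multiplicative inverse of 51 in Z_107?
21

Using Extended Euclidean Algorithm:
gcd(51, 107) = 1
Bezout coefficients: 51 × 21 + 107 × -10 = 1
So 51 × 21 ≡ 1 (mod 107)
The inverse is 21 mod 107 = 21
Verification: 51 × 21 = 1071 = 10 × 107 + 1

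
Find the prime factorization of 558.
2 × 3^2 × 31

Divide by primes starting from smallest:
558 ÷ 2 = 279
279 ÷ 3 = 93
93 ÷ 3 = 31
31 ÷ 31 = 1

558 = 2 × 3^2 × 31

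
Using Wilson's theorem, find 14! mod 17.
(16)! = (14)! × (15) × (16) ≡ -1 (mod 17). So (14)! ≡ -1 × [(16)(15)]^(-1) ≡ 8 (mod 17)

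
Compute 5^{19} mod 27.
5

Using successive squaring:
Binary expansion of 19: 10011
Powers of 5 mod 27 (each is the square of the previous):
  5^1 ≡ 5 (mod 27)
  5^2 ≡ 5² = 25 ≡ 25 (mod 27)
  5^4 ≡ 25² = 625 ≡ 4 (mod 27)
  5^8 ≡ 4² = 16 ≡ 16 (mod 27)
  5^16 ≡ 16² = 256 ≡ 13 (mod 27)
19 = 16 + 2 + 1, so 5^19 = 5^16 × 5^2 × 5^1 ≡ 13 × 25 × 5 (mod 27)
Multiplying step by step:
  13 × 25 = 325 ≡ 1 (mod 27)
  1 × 5 = 5 ≡ 5 (mod 27)
Result: 5^19 ≡ 5 (mod 27)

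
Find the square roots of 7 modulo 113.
The square roots of 7 mod 113 are 32 and 81. Verify: 32² = 1024 ≡ 7 (mod 113)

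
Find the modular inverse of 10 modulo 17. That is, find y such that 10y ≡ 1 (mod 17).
12

Using Extended Euclidean Algorithm:
gcd(10, 17) = 1
Bezout coefficients: 10 × -5 + 17 × 3 = 1
So 10 × -5 ≡ 1 (mod 17)
The inverse is -5 mod 17 = 12
Verification: 10 × 12 = 120 = 7 × 17 + 1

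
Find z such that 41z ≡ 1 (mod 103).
41^(-1) ≡ 98 (mod 103). Verification: 41 × 98 = 4018 ≡ 1 (mod 103)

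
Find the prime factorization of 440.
2^3 × 5 × 11

Divide by primes starting from smallest:
440 ÷ 2 = 220
220 ÷ 2 = 110
110 ÷ 2 = 55
55 ÷ 5 = 11
11 ÷ 11 = 1

440 = 2^3 × 5 × 11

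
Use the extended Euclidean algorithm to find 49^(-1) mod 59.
Extended GCD: 49(-6) + 59(5) = 1. So 49^(-1) ≡ 53 ≡ 53 (mod 59). Verify: 49 × 53 = 2597 ≡ 1 (mod 59)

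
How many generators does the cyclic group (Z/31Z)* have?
8

The number of primitive roots modulo p is φ(p-1) = φ(30)
φ(30) = 8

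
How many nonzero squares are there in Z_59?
For prime 59, there are (p-1)/2 = (59-1)/2 = 29 quadratic residues (excluding 0).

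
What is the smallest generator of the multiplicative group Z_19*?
p - 1 = 18 has prime divisors 2, 3. h is a primitive root mod 19 iff h^(18/q) ≢ 1 (mod 19) for each such q.
h = 2: 2^9 ≡ 18, 2^6 ≡ 7 (mod 19); none is 1, so 2 has order 18 and is a primitive root.
The smallest primitive root mod 19 is g = 2.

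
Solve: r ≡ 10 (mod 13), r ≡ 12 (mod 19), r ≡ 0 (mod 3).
M = 13 × 19 × 3 = 741. M₁ = 57, y₁ ≡ 8 (mod 13). M₂ = 39, y₂ ≡ 1 (mod 19). M₃ = 247, y₃ ≡ 1 (mod 3). r = 10×57×8 + 12×39×1 + 0×247×1 ≡ 582 (mod 741)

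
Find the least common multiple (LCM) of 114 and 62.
3534

First find GCD(114, 62) using the Euclidean algorithm:
114 = 1 × 62 + 52
62 = 1 × 52 + 10
52 = 5 × 10 + 2
10 = 5 × 2 + 0
GCD(114, 62) = 2

LCM formula: LCM(a, b) = (a × b) / GCD(a, b)
LCM(114, 62) = (114 × 62) / 2
LCM(114, 62) = 7068 / 2
LCM(114, 62) = 3534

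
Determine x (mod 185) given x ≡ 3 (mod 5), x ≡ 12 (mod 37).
123

Using the Chinese Remainder Theorem:
M = product of moduli = 185
For equation 1: M_1 = 37, 37 ≡ 2 (mod 5), inverse of 37 mod 5 is 3 (check: 2 × 3 = 6 ≡ 1 (mod 5))
For equation 2: M_2 = 5, 5 ≡ 5 (mod 37), inverse of 5 mod 37 is 15 (check: 5 × 15 = 75 ≡ 1 (mod 37))
Combine: x ≡ Σ r_i×M_i×(M_i⁻¹ mod m_i) = 3×37×3 + 12×5×15 = 333 + 900 = 1233
1233 mod 185 = 123
x ≡ 123 (mod 185)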